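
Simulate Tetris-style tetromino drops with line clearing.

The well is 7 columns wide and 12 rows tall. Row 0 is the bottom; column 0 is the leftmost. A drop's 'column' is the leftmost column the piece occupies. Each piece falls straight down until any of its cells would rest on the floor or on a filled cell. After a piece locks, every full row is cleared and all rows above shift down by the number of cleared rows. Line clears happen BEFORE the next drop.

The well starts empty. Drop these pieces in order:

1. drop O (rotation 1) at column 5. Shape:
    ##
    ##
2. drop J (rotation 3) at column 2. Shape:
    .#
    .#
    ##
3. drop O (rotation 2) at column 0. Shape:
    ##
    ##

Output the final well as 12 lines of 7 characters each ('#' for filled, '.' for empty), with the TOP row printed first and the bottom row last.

Drop 1: O rot1 at col 5 lands with bottom-row=0; cleared 0 line(s) (total 0); column heights now [0 0 0 0 0 2 2], max=2
Drop 2: J rot3 at col 2 lands with bottom-row=0; cleared 0 line(s) (total 0); column heights now [0 0 1 3 0 2 2], max=3
Drop 3: O rot2 at col 0 lands with bottom-row=0; cleared 0 line(s) (total 0); column heights now [2 2 1 3 0 2 2], max=3

Answer: .......
.......
.......
.......
.......
.......
.......
.......
.......
...#...
##.#.##
####.##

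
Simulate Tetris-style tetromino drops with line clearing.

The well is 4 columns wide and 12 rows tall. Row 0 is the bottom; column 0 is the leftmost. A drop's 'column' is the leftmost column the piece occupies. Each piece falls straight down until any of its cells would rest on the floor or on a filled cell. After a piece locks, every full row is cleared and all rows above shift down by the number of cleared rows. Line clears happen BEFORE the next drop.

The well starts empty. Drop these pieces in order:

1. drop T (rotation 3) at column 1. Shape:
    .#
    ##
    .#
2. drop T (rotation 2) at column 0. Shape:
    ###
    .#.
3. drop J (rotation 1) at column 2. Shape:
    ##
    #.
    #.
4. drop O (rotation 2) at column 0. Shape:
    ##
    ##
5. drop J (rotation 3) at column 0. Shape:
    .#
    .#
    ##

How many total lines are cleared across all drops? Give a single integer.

Drop 1: T rot3 at col 1 lands with bottom-row=0; cleared 0 line(s) (total 0); column heights now [0 2 3 0], max=3
Drop 2: T rot2 at col 0 lands with bottom-row=2; cleared 0 line(s) (total 0); column heights now [4 4 4 0], max=4
Drop 3: J rot1 at col 2 lands with bottom-row=4; cleared 0 line(s) (total 0); column heights now [4 4 7 7], max=7
Drop 4: O rot2 at col 0 lands with bottom-row=4; cleared 0 line(s) (total 0); column heights now [6 6 7 7], max=7
Drop 5: J rot3 at col 0 lands with bottom-row=6; cleared 1 line(s) (total 1); column heights now [6 8 6 0], max=8

Answer: 1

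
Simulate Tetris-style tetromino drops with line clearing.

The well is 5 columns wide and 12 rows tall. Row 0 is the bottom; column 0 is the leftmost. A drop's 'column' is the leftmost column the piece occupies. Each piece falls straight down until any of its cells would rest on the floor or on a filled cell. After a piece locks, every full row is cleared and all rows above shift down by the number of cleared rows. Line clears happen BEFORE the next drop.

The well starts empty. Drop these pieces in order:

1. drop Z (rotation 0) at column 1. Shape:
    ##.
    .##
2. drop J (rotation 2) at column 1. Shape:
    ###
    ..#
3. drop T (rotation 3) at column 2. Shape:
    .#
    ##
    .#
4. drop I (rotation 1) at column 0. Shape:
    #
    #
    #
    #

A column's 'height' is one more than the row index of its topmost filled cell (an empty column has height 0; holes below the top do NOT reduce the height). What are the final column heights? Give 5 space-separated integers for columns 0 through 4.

Drop 1: Z rot0 at col 1 lands with bottom-row=0; cleared 0 line(s) (total 0); column heights now [0 2 2 1 0], max=2
Drop 2: J rot2 at col 1 lands with bottom-row=1; cleared 0 line(s) (total 0); column heights now [0 3 3 3 0], max=3
Drop 3: T rot3 at col 2 lands with bottom-row=3; cleared 0 line(s) (total 0); column heights now [0 3 5 6 0], max=6
Drop 4: I rot1 at col 0 lands with bottom-row=0; cleared 0 line(s) (total 0); column heights now [4 3 5 6 0], max=6

Answer: 4 3 5 6 0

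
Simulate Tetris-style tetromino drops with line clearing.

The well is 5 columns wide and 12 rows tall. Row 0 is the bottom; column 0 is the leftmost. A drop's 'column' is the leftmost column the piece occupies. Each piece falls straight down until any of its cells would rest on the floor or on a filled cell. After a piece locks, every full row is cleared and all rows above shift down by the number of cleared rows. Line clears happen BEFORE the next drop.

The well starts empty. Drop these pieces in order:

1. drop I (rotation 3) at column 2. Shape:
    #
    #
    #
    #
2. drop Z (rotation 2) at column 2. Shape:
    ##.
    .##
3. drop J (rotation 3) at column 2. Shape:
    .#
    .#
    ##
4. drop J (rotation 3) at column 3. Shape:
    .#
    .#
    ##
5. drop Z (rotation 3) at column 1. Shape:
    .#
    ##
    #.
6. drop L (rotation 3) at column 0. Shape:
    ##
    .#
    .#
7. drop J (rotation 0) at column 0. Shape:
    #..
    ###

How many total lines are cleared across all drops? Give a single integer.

Drop 1: I rot3 at col 2 lands with bottom-row=0; cleared 0 line(s) (total 0); column heights now [0 0 4 0 0], max=4
Drop 2: Z rot2 at col 2 lands with bottom-row=3; cleared 0 line(s) (total 0); column heights now [0 0 5 5 4], max=5
Drop 3: J rot3 at col 2 lands with bottom-row=5; cleared 0 line(s) (total 0); column heights now [0 0 6 8 4], max=8
Drop 4: J rot3 at col 3 lands with bottom-row=8; cleared 0 line(s) (total 0); column heights now [0 0 6 9 11], max=11
Drop 5: Z rot3 at col 1 lands with bottom-row=5; cleared 0 line(s) (total 0); column heights now [0 7 8 9 11], max=11
Drop 6: L rot3 at col 0 lands with bottom-row=7; cleared 0 line(s) (total 0); column heights now [10 10 8 9 11], max=11
Drop 7: J rot0 at col 0 lands with bottom-row=10; cleared 0 line(s) (total 0); column heights now [12 11 11 9 11], max=12

Answer: 0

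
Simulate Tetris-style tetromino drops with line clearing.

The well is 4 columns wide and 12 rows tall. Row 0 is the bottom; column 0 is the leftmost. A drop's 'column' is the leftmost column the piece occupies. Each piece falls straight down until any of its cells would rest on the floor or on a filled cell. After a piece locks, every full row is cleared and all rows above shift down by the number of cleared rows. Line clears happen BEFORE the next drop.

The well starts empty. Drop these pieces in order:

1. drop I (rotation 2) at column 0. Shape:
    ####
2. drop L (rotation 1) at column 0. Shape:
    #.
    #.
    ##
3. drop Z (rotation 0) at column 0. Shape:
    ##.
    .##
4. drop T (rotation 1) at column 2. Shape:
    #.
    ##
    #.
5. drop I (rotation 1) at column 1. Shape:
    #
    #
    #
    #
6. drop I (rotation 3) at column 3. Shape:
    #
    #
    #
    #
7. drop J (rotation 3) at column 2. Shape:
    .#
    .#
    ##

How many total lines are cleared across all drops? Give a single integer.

Answer: 1

Derivation:
Drop 1: I rot2 at col 0 lands with bottom-row=0; cleared 1 line(s) (total 1); column heights now [0 0 0 0], max=0
Drop 2: L rot1 at col 0 lands with bottom-row=0; cleared 0 line(s) (total 1); column heights now [3 1 0 0], max=3
Drop 3: Z rot0 at col 0 lands with bottom-row=2; cleared 0 line(s) (total 1); column heights now [4 4 3 0], max=4
Drop 4: T rot1 at col 2 lands with bottom-row=3; cleared 0 line(s) (total 1); column heights now [4 4 6 5], max=6
Drop 5: I rot1 at col 1 lands with bottom-row=4; cleared 0 line(s) (total 1); column heights now [4 8 6 5], max=8
Drop 6: I rot3 at col 3 lands with bottom-row=5; cleared 0 line(s) (total 1); column heights now [4 8 6 9], max=9
Drop 7: J rot3 at col 2 lands with bottom-row=9; cleared 0 line(s) (total 1); column heights now [4 8 10 12], max=12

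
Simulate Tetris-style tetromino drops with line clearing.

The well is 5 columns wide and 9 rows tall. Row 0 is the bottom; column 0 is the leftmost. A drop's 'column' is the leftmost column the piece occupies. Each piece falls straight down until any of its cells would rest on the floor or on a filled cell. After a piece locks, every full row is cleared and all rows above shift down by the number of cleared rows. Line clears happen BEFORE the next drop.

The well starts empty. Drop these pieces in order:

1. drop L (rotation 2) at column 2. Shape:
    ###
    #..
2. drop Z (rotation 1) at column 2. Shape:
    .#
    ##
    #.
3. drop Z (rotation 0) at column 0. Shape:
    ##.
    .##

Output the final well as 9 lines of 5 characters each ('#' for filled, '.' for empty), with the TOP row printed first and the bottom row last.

Answer: .....
.....
.....
##...
.###.
..##.
..#..
..###
..#..

Derivation:
Drop 1: L rot2 at col 2 lands with bottom-row=0; cleared 0 line(s) (total 0); column heights now [0 0 2 2 2], max=2
Drop 2: Z rot1 at col 2 lands with bottom-row=2; cleared 0 line(s) (total 0); column heights now [0 0 4 5 2], max=5
Drop 3: Z rot0 at col 0 lands with bottom-row=4; cleared 0 line(s) (total 0); column heights now [6 6 5 5 2], max=6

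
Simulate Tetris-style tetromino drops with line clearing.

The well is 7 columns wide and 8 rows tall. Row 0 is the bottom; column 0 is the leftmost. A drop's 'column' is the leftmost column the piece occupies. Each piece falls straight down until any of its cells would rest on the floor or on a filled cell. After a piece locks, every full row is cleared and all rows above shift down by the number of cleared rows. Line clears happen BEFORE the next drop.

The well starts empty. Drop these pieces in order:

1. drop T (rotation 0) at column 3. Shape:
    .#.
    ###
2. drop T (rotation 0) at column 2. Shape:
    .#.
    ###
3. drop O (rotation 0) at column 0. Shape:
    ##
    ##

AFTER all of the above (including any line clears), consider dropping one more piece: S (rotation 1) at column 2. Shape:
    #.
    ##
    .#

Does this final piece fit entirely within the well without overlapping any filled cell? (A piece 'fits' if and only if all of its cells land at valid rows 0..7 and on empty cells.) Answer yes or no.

Drop 1: T rot0 at col 3 lands with bottom-row=0; cleared 0 line(s) (total 0); column heights now [0 0 0 1 2 1 0], max=2
Drop 2: T rot0 at col 2 lands with bottom-row=2; cleared 0 line(s) (total 0); column heights now [0 0 3 4 3 1 0], max=4
Drop 3: O rot0 at col 0 lands with bottom-row=0; cleared 0 line(s) (total 0); column heights now [2 2 3 4 3 1 0], max=4
Test piece S rot1 at col 2 (width 2): heights before test = [2 2 3 4 3 1 0]; fits = True

Answer: yes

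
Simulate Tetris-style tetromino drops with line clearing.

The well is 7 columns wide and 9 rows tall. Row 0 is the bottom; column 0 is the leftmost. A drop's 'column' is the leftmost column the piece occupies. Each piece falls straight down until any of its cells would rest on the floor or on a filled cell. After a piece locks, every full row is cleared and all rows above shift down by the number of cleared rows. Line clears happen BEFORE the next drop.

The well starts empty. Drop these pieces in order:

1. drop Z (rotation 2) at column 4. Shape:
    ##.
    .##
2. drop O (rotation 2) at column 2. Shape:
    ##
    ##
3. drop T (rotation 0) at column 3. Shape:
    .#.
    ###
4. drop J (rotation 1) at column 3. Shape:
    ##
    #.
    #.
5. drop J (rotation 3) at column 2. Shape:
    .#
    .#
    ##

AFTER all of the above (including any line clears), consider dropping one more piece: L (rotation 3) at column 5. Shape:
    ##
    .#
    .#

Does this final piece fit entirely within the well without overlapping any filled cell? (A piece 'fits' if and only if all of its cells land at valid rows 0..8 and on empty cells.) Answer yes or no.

Answer: yes

Derivation:
Drop 1: Z rot2 at col 4 lands with bottom-row=0; cleared 0 line(s) (total 0); column heights now [0 0 0 0 2 2 1], max=2
Drop 2: O rot2 at col 2 lands with bottom-row=0; cleared 0 line(s) (total 0); column heights now [0 0 2 2 2 2 1], max=2
Drop 3: T rot0 at col 3 lands with bottom-row=2; cleared 0 line(s) (total 0); column heights now [0 0 2 3 4 3 1], max=4
Drop 4: J rot1 at col 3 lands with bottom-row=3; cleared 0 line(s) (total 0); column heights now [0 0 2 6 6 3 1], max=6
Drop 5: J rot3 at col 2 lands with bottom-row=6; cleared 0 line(s) (total 0); column heights now [0 0 7 9 6 3 1], max=9
Test piece L rot3 at col 5 (width 2): heights before test = [0 0 7 9 6 3 1]; fits = True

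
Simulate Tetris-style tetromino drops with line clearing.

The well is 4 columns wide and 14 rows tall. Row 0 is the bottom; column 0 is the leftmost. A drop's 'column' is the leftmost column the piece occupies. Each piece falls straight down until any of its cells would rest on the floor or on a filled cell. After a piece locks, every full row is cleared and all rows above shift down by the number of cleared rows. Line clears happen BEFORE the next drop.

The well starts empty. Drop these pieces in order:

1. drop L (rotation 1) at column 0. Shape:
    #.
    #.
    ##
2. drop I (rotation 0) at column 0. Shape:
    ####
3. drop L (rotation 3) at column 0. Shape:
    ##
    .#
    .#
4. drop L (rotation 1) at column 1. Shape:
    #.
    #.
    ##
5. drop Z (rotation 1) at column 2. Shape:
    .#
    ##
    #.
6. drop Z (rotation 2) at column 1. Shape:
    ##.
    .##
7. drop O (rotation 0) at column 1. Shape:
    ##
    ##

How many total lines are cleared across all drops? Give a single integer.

Drop 1: L rot1 at col 0 lands with bottom-row=0; cleared 0 line(s) (total 0); column heights now [3 1 0 0], max=3
Drop 2: I rot0 at col 0 lands with bottom-row=3; cleared 1 line(s) (total 1); column heights now [3 1 0 0], max=3
Drop 3: L rot3 at col 0 lands with bottom-row=1; cleared 0 line(s) (total 1); column heights now [4 4 0 0], max=4
Drop 4: L rot1 at col 1 lands with bottom-row=4; cleared 0 line(s) (total 1); column heights now [4 7 5 0], max=7
Drop 5: Z rot1 at col 2 lands with bottom-row=5; cleared 0 line(s) (total 1); column heights now [4 7 7 8], max=8
Drop 6: Z rot2 at col 1 lands with bottom-row=8; cleared 0 line(s) (total 1); column heights now [4 10 10 9], max=10
Drop 7: O rot0 at col 1 lands with bottom-row=10; cleared 0 line(s) (total 1); column heights now [4 12 12 9], max=12

Answer: 1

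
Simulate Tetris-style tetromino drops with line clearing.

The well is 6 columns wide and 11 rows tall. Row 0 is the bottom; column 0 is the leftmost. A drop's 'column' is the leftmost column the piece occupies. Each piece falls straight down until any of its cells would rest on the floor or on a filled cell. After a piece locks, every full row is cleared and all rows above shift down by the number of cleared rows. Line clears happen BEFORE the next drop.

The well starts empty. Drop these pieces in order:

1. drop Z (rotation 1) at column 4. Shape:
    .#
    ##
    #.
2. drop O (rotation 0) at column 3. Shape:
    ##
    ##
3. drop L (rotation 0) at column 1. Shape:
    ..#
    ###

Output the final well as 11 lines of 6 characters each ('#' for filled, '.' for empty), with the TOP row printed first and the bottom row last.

Drop 1: Z rot1 at col 4 lands with bottom-row=0; cleared 0 line(s) (total 0); column heights now [0 0 0 0 2 3], max=3
Drop 2: O rot0 at col 3 lands with bottom-row=2; cleared 0 line(s) (total 0); column heights now [0 0 0 4 4 3], max=4
Drop 3: L rot0 at col 1 lands with bottom-row=4; cleared 0 line(s) (total 0); column heights now [0 5 5 6 4 3], max=6

Answer: ......
......
......
......
......
...#..
.###..
...##.
...###
....##
....#.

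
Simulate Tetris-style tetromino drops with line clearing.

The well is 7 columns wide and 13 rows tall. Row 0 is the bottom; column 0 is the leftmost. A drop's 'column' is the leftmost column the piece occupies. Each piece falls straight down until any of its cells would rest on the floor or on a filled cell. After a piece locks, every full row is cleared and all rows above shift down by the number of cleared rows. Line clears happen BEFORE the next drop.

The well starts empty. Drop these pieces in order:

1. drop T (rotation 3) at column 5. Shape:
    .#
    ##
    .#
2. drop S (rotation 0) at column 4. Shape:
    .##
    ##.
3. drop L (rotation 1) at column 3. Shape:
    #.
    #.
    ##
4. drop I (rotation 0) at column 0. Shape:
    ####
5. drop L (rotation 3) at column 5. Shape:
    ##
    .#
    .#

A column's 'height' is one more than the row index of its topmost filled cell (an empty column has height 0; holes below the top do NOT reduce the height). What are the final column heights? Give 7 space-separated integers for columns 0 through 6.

Drop 1: T rot3 at col 5 lands with bottom-row=0; cleared 0 line(s) (total 0); column heights now [0 0 0 0 0 2 3], max=3
Drop 2: S rot0 at col 4 lands with bottom-row=2; cleared 0 line(s) (total 0); column heights now [0 0 0 0 3 4 4], max=4
Drop 3: L rot1 at col 3 lands with bottom-row=3; cleared 0 line(s) (total 0); column heights now [0 0 0 6 4 4 4], max=6
Drop 4: I rot0 at col 0 lands with bottom-row=6; cleared 0 line(s) (total 0); column heights now [7 7 7 7 4 4 4], max=7
Drop 5: L rot3 at col 5 lands with bottom-row=4; cleared 0 line(s) (total 0); column heights now [7 7 7 7 4 7 7], max=7

Answer: 7 7 7 7 4 7 7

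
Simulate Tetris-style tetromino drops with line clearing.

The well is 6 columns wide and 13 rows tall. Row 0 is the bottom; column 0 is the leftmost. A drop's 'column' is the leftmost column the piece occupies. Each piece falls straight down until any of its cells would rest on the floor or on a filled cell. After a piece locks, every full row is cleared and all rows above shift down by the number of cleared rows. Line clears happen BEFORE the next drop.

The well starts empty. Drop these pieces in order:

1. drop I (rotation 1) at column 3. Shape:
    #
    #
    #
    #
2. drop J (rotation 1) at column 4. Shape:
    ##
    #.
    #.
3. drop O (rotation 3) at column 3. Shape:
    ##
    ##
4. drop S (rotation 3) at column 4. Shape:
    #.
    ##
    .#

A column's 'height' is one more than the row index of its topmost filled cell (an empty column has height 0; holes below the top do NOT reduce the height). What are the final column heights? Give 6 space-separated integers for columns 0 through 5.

Answer: 0 0 0 6 8 7

Derivation:
Drop 1: I rot1 at col 3 lands with bottom-row=0; cleared 0 line(s) (total 0); column heights now [0 0 0 4 0 0], max=4
Drop 2: J rot1 at col 4 lands with bottom-row=0; cleared 0 line(s) (total 0); column heights now [0 0 0 4 3 3], max=4
Drop 3: O rot3 at col 3 lands with bottom-row=4; cleared 0 line(s) (total 0); column heights now [0 0 0 6 6 3], max=6
Drop 4: S rot3 at col 4 lands with bottom-row=5; cleared 0 line(s) (total 0); column heights now [0 0 0 6 8 7], max=8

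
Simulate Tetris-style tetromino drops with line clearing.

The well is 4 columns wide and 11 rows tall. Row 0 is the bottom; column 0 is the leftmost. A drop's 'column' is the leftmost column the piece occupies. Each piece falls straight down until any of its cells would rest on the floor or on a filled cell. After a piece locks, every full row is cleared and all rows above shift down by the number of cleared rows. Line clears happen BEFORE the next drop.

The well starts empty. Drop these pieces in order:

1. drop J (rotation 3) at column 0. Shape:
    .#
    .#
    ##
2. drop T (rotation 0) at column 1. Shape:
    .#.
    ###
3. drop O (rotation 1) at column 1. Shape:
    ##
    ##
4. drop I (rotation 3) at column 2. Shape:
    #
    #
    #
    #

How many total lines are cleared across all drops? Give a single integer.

Answer: 0

Derivation:
Drop 1: J rot3 at col 0 lands with bottom-row=0; cleared 0 line(s) (total 0); column heights now [1 3 0 0], max=3
Drop 2: T rot0 at col 1 lands with bottom-row=3; cleared 0 line(s) (total 0); column heights now [1 4 5 4], max=5
Drop 3: O rot1 at col 1 lands with bottom-row=5; cleared 0 line(s) (total 0); column heights now [1 7 7 4], max=7
Drop 4: I rot3 at col 2 lands with bottom-row=7; cleared 0 line(s) (total 0); column heights now [1 7 11 4], max=11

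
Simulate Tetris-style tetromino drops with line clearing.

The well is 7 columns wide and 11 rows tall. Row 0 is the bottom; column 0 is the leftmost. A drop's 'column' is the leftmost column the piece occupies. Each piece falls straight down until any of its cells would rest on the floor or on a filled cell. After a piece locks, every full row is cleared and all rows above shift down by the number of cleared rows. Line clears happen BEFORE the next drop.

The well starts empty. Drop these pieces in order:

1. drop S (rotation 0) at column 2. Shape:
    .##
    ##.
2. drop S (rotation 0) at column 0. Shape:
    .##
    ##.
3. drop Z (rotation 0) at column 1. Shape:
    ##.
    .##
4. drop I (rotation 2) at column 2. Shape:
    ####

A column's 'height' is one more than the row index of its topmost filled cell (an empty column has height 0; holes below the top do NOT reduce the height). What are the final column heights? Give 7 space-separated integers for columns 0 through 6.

Drop 1: S rot0 at col 2 lands with bottom-row=0; cleared 0 line(s) (total 0); column heights now [0 0 1 2 2 0 0], max=2
Drop 2: S rot0 at col 0 lands with bottom-row=0; cleared 0 line(s) (total 0); column heights now [1 2 2 2 2 0 0], max=2
Drop 3: Z rot0 at col 1 lands with bottom-row=2; cleared 0 line(s) (total 0); column heights now [1 4 4 3 2 0 0], max=4
Drop 4: I rot2 at col 2 lands with bottom-row=4; cleared 0 line(s) (total 0); column heights now [1 4 5 5 5 5 0], max=5

Answer: 1 4 5 5 5 5 0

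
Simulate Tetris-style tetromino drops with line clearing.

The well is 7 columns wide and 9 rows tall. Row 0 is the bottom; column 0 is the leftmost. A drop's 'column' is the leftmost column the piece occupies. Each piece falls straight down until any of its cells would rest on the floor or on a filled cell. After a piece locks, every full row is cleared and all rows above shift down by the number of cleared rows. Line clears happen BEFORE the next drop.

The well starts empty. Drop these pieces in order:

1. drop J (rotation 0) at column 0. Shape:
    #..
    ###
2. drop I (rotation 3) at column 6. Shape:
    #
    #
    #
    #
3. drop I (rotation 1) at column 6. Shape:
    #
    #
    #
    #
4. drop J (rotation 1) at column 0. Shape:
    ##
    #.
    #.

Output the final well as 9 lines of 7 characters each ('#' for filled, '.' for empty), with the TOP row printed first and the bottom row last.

Answer: .......
......#
......#
......#
##....#
#.....#
#.....#
#.....#
###...#

Derivation:
Drop 1: J rot0 at col 0 lands with bottom-row=0; cleared 0 line(s) (total 0); column heights now [2 1 1 0 0 0 0], max=2
Drop 2: I rot3 at col 6 lands with bottom-row=0; cleared 0 line(s) (total 0); column heights now [2 1 1 0 0 0 4], max=4
Drop 3: I rot1 at col 6 lands with bottom-row=4; cleared 0 line(s) (total 0); column heights now [2 1 1 0 0 0 8], max=8
Drop 4: J rot1 at col 0 lands with bottom-row=2; cleared 0 line(s) (total 0); column heights now [5 5 1 0 0 0 8], max=8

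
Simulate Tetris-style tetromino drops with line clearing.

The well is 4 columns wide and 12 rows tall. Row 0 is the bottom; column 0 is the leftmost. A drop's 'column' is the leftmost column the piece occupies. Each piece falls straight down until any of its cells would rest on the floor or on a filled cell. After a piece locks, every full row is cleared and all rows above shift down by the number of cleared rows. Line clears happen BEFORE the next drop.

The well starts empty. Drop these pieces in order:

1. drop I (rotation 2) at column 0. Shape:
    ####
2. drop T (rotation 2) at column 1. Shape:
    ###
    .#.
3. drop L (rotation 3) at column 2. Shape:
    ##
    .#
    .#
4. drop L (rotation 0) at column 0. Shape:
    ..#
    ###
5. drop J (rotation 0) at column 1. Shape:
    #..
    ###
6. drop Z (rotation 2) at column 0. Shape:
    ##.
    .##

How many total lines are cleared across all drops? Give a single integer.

Drop 1: I rot2 at col 0 lands with bottom-row=0; cleared 1 line(s) (total 1); column heights now [0 0 0 0], max=0
Drop 2: T rot2 at col 1 lands with bottom-row=0; cleared 0 line(s) (total 1); column heights now [0 2 2 2], max=2
Drop 3: L rot3 at col 2 lands with bottom-row=2; cleared 0 line(s) (total 1); column heights now [0 2 5 5], max=5
Drop 4: L rot0 at col 0 lands with bottom-row=5; cleared 0 line(s) (total 1); column heights now [6 6 7 5], max=7
Drop 5: J rot0 at col 1 lands with bottom-row=7; cleared 0 line(s) (total 1); column heights now [6 9 8 8], max=9
Drop 6: Z rot2 at col 0 lands with bottom-row=9; cleared 0 line(s) (total 1); column heights now [11 11 10 8], max=11

Answer: 1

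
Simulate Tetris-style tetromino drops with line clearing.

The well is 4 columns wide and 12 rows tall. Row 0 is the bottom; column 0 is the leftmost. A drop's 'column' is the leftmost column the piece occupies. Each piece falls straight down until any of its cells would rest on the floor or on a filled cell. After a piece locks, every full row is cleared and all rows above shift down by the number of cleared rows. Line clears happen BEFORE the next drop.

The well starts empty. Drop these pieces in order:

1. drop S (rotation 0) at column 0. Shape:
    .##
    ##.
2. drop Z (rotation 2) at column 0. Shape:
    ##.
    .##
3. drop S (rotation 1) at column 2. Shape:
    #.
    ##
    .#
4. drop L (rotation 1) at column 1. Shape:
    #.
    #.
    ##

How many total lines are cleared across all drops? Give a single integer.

Answer: 1

Derivation:
Drop 1: S rot0 at col 0 lands with bottom-row=0; cleared 0 line(s) (total 0); column heights now [1 2 2 0], max=2
Drop 2: Z rot2 at col 0 lands with bottom-row=2; cleared 0 line(s) (total 0); column heights now [4 4 3 0], max=4
Drop 3: S rot1 at col 2 lands with bottom-row=2; cleared 1 line(s) (total 1); column heights now [1 3 4 3], max=4
Drop 4: L rot1 at col 1 lands with bottom-row=4; cleared 0 line(s) (total 1); column heights now [1 7 5 3], max=7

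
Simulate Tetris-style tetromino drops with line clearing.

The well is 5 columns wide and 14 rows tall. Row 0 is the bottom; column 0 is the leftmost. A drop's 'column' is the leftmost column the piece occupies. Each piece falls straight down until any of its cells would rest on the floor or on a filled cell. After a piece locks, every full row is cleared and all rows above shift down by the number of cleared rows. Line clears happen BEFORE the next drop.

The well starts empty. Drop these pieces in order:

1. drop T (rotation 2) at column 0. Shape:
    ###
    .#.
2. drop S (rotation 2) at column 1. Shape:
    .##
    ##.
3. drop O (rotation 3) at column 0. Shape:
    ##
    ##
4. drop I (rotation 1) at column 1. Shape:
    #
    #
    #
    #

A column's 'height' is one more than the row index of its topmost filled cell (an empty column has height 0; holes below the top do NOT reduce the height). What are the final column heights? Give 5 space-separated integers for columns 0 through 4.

Answer: 5 9 4 4 0

Derivation:
Drop 1: T rot2 at col 0 lands with bottom-row=0; cleared 0 line(s) (total 0); column heights now [2 2 2 0 0], max=2
Drop 2: S rot2 at col 1 lands with bottom-row=2; cleared 0 line(s) (total 0); column heights now [2 3 4 4 0], max=4
Drop 3: O rot3 at col 0 lands with bottom-row=3; cleared 0 line(s) (total 0); column heights now [5 5 4 4 0], max=5
Drop 4: I rot1 at col 1 lands with bottom-row=5; cleared 0 line(s) (total 0); column heights now [5 9 4 4 0], max=9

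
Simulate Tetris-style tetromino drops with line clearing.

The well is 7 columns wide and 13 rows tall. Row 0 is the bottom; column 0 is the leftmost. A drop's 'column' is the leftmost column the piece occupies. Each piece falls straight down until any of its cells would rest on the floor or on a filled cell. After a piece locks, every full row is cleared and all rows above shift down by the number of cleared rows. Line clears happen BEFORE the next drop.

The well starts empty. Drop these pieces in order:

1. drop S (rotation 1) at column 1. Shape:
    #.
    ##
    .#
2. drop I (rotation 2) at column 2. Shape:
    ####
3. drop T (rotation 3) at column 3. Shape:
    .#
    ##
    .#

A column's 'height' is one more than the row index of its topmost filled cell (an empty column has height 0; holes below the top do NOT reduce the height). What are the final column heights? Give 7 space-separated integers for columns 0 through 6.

Answer: 0 3 3 5 6 3 0

Derivation:
Drop 1: S rot1 at col 1 lands with bottom-row=0; cleared 0 line(s) (total 0); column heights now [0 3 2 0 0 0 0], max=3
Drop 2: I rot2 at col 2 lands with bottom-row=2; cleared 0 line(s) (total 0); column heights now [0 3 3 3 3 3 0], max=3
Drop 3: T rot3 at col 3 lands with bottom-row=3; cleared 0 line(s) (total 0); column heights now [0 3 3 5 6 3 0], max=6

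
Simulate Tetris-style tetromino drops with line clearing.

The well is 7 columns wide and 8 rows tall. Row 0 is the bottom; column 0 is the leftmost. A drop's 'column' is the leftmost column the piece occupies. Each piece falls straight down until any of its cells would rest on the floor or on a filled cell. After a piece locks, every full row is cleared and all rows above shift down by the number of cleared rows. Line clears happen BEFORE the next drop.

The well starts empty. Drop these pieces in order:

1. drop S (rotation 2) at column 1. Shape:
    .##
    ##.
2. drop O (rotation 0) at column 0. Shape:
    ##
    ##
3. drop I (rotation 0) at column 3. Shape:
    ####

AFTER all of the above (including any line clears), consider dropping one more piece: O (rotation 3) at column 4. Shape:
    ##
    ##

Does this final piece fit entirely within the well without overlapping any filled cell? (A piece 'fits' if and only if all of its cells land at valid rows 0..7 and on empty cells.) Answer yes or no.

Answer: yes

Derivation:
Drop 1: S rot2 at col 1 lands with bottom-row=0; cleared 0 line(s) (total 0); column heights now [0 1 2 2 0 0 0], max=2
Drop 2: O rot0 at col 0 lands with bottom-row=1; cleared 0 line(s) (total 0); column heights now [3 3 2 2 0 0 0], max=3
Drop 3: I rot0 at col 3 lands with bottom-row=2; cleared 0 line(s) (total 0); column heights now [3 3 2 3 3 3 3], max=3
Test piece O rot3 at col 4 (width 2): heights before test = [3 3 2 3 3 3 3]; fits = True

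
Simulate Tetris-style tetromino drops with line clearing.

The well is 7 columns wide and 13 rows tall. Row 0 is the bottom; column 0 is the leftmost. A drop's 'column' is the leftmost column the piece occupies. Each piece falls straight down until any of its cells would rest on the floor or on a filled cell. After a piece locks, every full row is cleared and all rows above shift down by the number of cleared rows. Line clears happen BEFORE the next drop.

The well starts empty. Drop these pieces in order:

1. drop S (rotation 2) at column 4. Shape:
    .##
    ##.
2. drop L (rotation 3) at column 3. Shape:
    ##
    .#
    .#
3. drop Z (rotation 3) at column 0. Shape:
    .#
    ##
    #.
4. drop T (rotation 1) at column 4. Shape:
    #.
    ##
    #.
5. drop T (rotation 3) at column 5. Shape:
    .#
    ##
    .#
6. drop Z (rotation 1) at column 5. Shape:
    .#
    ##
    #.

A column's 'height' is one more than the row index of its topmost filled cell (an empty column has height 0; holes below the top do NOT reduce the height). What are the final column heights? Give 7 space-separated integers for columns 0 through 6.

Drop 1: S rot2 at col 4 lands with bottom-row=0; cleared 0 line(s) (total 0); column heights now [0 0 0 0 1 2 2], max=2
Drop 2: L rot3 at col 3 lands with bottom-row=1; cleared 0 line(s) (total 0); column heights now [0 0 0 4 4 2 2], max=4
Drop 3: Z rot3 at col 0 lands with bottom-row=0; cleared 0 line(s) (total 0); column heights now [2 3 0 4 4 2 2], max=4
Drop 4: T rot1 at col 4 lands with bottom-row=4; cleared 0 line(s) (total 0); column heights now [2 3 0 4 7 6 2], max=7
Drop 5: T rot3 at col 5 lands with bottom-row=5; cleared 0 line(s) (total 0); column heights now [2 3 0 4 7 7 8], max=8
Drop 6: Z rot1 at col 5 lands with bottom-row=7; cleared 0 line(s) (total 0); column heights now [2 3 0 4 7 9 10], max=10

Answer: 2 3 0 4 7 9 10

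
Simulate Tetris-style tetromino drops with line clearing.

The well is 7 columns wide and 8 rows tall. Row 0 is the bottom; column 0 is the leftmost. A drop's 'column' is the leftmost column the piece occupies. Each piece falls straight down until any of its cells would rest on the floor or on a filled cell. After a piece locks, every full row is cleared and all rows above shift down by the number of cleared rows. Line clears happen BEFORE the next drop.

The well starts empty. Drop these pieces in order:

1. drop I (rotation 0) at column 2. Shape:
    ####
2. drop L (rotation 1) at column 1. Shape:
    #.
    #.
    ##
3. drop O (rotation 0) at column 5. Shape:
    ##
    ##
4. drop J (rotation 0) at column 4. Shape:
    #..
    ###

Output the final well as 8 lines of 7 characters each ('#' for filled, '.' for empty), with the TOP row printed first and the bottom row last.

Drop 1: I rot0 at col 2 lands with bottom-row=0; cleared 0 line(s) (total 0); column heights now [0 0 1 1 1 1 0], max=1
Drop 2: L rot1 at col 1 lands with bottom-row=1; cleared 0 line(s) (total 0); column heights now [0 4 2 1 1 1 0], max=4
Drop 3: O rot0 at col 5 lands with bottom-row=1; cleared 0 line(s) (total 0); column heights now [0 4 2 1 1 3 3], max=4
Drop 4: J rot0 at col 4 lands with bottom-row=3; cleared 0 line(s) (total 0); column heights now [0 4 2 1 5 4 4], max=5

Answer: .......
.......
.......
....#..
.#..###
.#...##
.##..##
..####.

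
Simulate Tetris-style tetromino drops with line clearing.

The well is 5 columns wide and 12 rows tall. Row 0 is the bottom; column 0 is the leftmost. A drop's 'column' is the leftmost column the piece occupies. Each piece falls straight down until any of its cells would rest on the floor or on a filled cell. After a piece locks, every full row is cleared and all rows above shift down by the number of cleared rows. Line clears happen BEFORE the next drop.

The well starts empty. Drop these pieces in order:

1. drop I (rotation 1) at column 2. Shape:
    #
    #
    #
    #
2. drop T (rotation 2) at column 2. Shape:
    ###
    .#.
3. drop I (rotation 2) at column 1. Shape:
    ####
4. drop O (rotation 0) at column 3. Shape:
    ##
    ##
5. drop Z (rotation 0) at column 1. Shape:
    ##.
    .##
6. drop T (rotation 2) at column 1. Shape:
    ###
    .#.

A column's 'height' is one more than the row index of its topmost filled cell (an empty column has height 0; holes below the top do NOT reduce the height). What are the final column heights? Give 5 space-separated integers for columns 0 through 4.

Answer: 0 12 12 12 8

Derivation:
Drop 1: I rot1 at col 2 lands with bottom-row=0; cleared 0 line(s) (total 0); column heights now [0 0 4 0 0], max=4
Drop 2: T rot2 at col 2 lands with bottom-row=3; cleared 0 line(s) (total 0); column heights now [0 0 5 5 5], max=5
Drop 3: I rot2 at col 1 lands with bottom-row=5; cleared 0 line(s) (total 0); column heights now [0 6 6 6 6], max=6
Drop 4: O rot0 at col 3 lands with bottom-row=6; cleared 0 line(s) (total 0); column heights now [0 6 6 8 8], max=8
Drop 5: Z rot0 at col 1 lands with bottom-row=8; cleared 0 line(s) (total 0); column heights now [0 10 10 9 8], max=10
Drop 6: T rot2 at col 1 lands with bottom-row=10; cleared 0 line(s) (total 0); column heights now [0 12 12 12 8], max=12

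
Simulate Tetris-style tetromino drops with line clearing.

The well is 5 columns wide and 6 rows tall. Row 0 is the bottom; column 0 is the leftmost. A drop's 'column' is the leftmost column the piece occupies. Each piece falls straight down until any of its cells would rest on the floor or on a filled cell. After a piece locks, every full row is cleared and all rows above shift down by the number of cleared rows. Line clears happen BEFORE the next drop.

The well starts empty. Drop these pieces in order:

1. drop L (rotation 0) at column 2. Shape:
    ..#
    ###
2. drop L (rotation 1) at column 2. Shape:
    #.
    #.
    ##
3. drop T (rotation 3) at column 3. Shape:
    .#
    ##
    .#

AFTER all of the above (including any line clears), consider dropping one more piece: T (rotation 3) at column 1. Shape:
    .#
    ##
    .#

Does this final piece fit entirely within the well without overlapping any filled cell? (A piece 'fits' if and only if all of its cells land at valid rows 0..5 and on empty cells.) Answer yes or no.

Answer: no

Derivation:
Drop 1: L rot0 at col 2 lands with bottom-row=0; cleared 0 line(s) (total 0); column heights now [0 0 1 1 2], max=2
Drop 2: L rot1 at col 2 lands with bottom-row=1; cleared 0 line(s) (total 0); column heights now [0 0 4 2 2], max=4
Drop 3: T rot3 at col 3 lands with bottom-row=2; cleared 0 line(s) (total 0); column heights now [0 0 4 4 5], max=5
Test piece T rot3 at col 1 (width 2): heights before test = [0 0 4 4 5]; fits = False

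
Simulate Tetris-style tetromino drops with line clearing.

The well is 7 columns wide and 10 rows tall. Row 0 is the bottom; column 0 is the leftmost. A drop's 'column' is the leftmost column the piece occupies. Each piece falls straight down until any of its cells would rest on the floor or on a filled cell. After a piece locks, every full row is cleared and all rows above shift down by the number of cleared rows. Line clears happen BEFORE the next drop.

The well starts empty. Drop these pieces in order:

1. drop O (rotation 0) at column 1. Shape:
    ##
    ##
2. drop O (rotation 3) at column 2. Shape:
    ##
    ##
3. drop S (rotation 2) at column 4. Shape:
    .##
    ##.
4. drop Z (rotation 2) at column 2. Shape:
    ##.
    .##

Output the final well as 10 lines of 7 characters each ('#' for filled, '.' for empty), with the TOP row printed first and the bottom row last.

Answer: .......
.......
.......
.......
..##...
...##..
..##...
..##...
.##..##
.##.##.

Derivation:
Drop 1: O rot0 at col 1 lands with bottom-row=0; cleared 0 line(s) (total 0); column heights now [0 2 2 0 0 0 0], max=2
Drop 2: O rot3 at col 2 lands with bottom-row=2; cleared 0 line(s) (total 0); column heights now [0 2 4 4 0 0 0], max=4
Drop 3: S rot2 at col 4 lands with bottom-row=0; cleared 0 line(s) (total 0); column heights now [0 2 4 4 1 2 2], max=4
Drop 4: Z rot2 at col 2 lands with bottom-row=4; cleared 0 line(s) (total 0); column heights now [0 2 6 6 5 2 2], max=6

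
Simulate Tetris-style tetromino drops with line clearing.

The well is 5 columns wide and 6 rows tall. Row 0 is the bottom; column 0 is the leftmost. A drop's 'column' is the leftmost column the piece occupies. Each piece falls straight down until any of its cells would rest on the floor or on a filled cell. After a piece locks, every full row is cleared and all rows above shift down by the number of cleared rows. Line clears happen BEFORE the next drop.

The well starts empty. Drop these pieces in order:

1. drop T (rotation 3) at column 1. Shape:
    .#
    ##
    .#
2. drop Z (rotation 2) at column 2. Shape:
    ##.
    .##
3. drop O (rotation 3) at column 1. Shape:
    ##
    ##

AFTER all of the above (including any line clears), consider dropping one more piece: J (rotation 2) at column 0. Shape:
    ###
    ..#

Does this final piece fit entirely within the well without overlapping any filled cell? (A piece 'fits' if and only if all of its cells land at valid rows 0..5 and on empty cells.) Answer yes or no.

Answer: no

Derivation:
Drop 1: T rot3 at col 1 lands with bottom-row=0; cleared 0 line(s) (total 0); column heights now [0 2 3 0 0], max=3
Drop 2: Z rot2 at col 2 lands with bottom-row=2; cleared 0 line(s) (total 0); column heights now [0 2 4 4 3], max=4
Drop 3: O rot3 at col 1 lands with bottom-row=4; cleared 0 line(s) (total 0); column heights now [0 6 6 4 3], max=6
Test piece J rot2 at col 0 (width 3): heights before test = [0 6 6 4 3]; fits = False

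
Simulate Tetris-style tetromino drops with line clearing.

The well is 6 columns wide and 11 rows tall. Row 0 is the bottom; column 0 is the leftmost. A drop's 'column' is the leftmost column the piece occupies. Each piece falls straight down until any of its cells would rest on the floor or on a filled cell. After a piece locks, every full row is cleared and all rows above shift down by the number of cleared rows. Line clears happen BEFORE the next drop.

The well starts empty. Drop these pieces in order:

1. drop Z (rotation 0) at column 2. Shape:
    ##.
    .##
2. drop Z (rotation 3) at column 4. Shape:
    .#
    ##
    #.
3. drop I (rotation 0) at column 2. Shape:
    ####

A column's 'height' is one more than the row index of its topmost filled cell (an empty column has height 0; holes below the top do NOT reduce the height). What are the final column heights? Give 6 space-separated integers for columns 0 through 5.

Drop 1: Z rot0 at col 2 lands with bottom-row=0; cleared 0 line(s) (total 0); column heights now [0 0 2 2 1 0], max=2
Drop 2: Z rot3 at col 4 lands with bottom-row=1; cleared 0 line(s) (total 0); column heights now [0 0 2 2 3 4], max=4
Drop 3: I rot0 at col 2 lands with bottom-row=4; cleared 0 line(s) (total 0); column heights now [0 0 5 5 5 5], max=5

Answer: 0 0 5 5 5 5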